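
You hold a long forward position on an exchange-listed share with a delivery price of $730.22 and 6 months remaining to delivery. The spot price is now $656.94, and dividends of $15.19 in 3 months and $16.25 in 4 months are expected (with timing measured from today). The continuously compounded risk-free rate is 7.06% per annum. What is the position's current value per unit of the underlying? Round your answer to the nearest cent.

-$78.75

PV(remaining dividends) I = 15.19·e^(−0.0706·3/12) + 16.25·e^(−0.0706·4/12) = 30.7963
Current forward F = (S − I)·e^(rT) = (656.94 − 30.7963)·e^(0.0706·6/12) = 626.1437 × 1.035930 = 648.6410
Value (long) = (F − K)·e^(−rT) = (648.6410 − 730.22) × 0.965316 = -78.7495
Value = -$78.75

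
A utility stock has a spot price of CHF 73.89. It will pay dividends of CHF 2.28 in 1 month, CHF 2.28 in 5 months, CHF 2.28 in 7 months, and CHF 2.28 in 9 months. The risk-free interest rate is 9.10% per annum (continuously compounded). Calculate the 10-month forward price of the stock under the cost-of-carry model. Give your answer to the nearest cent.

PV(dividends) I = 2.28·e^(−0.0910·1/12) + 2.28·e^(−0.0910·5/12) + 2.28·e^(−0.0910·7/12) + 2.28·e^(−0.0910·9/12)
I = 2.2628 + 2.1952 + 2.1621 + 2.1296 = 8.7497
F = (S − I)·e^(rT) = (73.89 − 8.7497) · e^(0.0910·10/12)
= 65.1403 · e^0.075833 = 65.1403 × 1.078782 = CHF 70.27

CHF 70.27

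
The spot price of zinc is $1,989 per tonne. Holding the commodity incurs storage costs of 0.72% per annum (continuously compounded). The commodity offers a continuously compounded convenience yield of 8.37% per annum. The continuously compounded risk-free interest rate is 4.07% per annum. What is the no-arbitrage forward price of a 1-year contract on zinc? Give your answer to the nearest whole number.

$1,919 per tonne

Net carry = r + u − y = 0.0407 + 0.0072 − 0.0837 = -0.0358
F = S·e^((r+u−y)T) = 1989 · e^(-0.0358 × 1) = 1989 · e^-0.035800
= 1989 × 0.964833 = $1,919 per tonne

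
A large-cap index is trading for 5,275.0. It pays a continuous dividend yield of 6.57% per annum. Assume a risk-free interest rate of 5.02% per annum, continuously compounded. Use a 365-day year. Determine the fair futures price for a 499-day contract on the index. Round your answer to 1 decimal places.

F = S·e^((r − q)T) = 5275.0 · e^((0.0502 − 0.0657) × 499/365)
= 5275.0 · e^-0.021190 = 5275.0 × 0.979033
F = 5,164.4

5,164.4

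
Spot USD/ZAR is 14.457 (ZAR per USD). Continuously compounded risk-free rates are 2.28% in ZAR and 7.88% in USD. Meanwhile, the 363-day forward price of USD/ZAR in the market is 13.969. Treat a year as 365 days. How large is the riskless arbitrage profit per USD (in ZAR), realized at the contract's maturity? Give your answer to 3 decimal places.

Fair forward: F* = S·e^(carry·T), with carry = (r_ZAR − r_USD) = 0.0228 − 0.0788 = -0.0560
F* = 14.457 · e^(-0.0560 × 363/365) = 14.457 · e^-0.055693 = 14.457 × 0.945829 = 13.6738
Market 13.969 > fair 13.6738: forward overpriced → cash-and-carry (buy spot, short the forward).
At maturity, profit = |F_mkt − F*| = |13.969 − 13.6738| = 0.295 per USD (in ZAR)

0.295 per USD (in ZAR)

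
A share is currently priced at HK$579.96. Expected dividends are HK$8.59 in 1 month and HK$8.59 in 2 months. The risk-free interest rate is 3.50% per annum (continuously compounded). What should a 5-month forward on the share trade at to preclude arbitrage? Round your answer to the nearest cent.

PV(dividends) I = 8.59·e^(−0.0350·1/12) + 8.59·e^(−0.0350·2/12)
I = 8.5650 + 8.5400 = 17.1050
F = (S − I)·e^(rT) = (579.96 − 17.1050) · e^(0.0350·5/12)
= 562.8550 · e^0.014583 = 562.8550 × 1.014690 = HK$571.12

HK$571.12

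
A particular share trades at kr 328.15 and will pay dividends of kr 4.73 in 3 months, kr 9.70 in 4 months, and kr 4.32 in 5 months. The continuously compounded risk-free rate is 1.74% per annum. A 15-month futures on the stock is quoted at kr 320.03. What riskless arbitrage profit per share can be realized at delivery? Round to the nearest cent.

PV(dividends) I = 4.73·e^(−0.0174·3/12) + 9.70·e^(−0.0174·4/12) + 4.32·e^(−0.0174·5/12) = 18.6422
Fair futures F* = (S − I)·e^(rT) = (328.15 − 18.6422)·e^0.021750 = 309.5078 × 1.021988 = 316.3133
Market kr 320.03 > fair 316.3133: forward overpriced → cash-and-carry (borrow at r, buy the stock and collect the dividends, short the forward).
Profit at T = |F_mkt − F*| = |320.03 − 316.3133| = kr 3.72 per share

kr 3.72 per share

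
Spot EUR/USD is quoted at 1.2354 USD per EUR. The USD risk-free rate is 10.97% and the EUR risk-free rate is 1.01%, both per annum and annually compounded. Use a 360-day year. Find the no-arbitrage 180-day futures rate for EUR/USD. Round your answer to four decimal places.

By covered interest parity, F = S · (1+r_USD)^T / (1+r_EUR)^T
= 1.2354 × 1.053423 / 1.005037 = 1.2354 × 1.048144
F = 1.2949 USD per EUR

1.2949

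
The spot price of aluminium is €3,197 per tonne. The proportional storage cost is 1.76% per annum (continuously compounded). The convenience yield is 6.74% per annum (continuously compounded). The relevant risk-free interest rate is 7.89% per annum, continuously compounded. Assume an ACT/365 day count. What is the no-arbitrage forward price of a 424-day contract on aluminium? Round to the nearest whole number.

Net carry = r + u − y = 0.0789 + 0.0176 − 0.0674 = 0.0291
F = S·e^((r+u−y)T) = 3197 · e^(0.0291 × 424/365) = 3197 · e^0.033804
= 3197 × 1.034382 = €3,307 per tonne

€3,307 per tonne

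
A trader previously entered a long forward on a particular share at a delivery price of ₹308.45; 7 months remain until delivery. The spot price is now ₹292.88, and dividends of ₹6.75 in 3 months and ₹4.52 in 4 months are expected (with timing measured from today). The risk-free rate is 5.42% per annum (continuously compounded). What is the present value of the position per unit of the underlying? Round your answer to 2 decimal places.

-₹17.07

PV(remaining dividends) I = 6.75·e^(−0.0542·3/12) + 4.52·e^(−0.0542·4/12) = 11.0982
Current forward F = (S − I)·e^(rT) = (292.88 − 11.0982)·e^(0.0542·7/12) = 281.7818 × 1.032122 = 290.8332
Value (long) = (F − K)·e^(−rT) = (290.8332 − 308.45) × 0.968878 = -17.0685
Value = -₹17.07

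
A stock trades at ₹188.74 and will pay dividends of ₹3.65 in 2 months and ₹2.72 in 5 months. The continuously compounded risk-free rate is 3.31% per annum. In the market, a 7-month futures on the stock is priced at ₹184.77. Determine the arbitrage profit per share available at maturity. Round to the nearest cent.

PV(dividends) I = 3.65·e^(−0.0331·2/12) + 2.72·e^(−0.0331·5/12) = 6.3127
Fair futures F* = (S − I)·e^(rT) = (188.74 − 6.3127)·e^0.019308 = 182.4273 × 1.019496 = 185.9839
Market ₹184.77 < fair 185.9839: forward underpriced → reverse cash-and-carry (short the stock, invest proceeds at r, pay the dividends, go long the forward).
Profit at T = |F_mkt − F*| = |184.77 − 185.9839| = ₹1.21 per share

₹1.21 per share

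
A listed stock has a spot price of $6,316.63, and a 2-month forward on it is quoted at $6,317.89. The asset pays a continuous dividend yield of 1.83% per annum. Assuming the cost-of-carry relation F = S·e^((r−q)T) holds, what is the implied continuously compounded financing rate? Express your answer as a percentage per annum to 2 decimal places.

From F = S·e^((r−q)T): (r − q) = ln(F/S)/T
ln(6317.89/6316.63) = ln(1.000199) = 0.000199
(r − q) = 0.000199 / (2/12) = 0.001194
r = ln(F/S)/T + q = 0.001194 + 0.0183 = 0.019494
r = 1.95%

1.95%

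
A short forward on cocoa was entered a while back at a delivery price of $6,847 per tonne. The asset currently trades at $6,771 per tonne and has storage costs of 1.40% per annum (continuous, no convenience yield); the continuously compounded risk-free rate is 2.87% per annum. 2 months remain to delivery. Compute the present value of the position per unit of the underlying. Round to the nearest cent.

$27.51 per tonne

Current fair forward for the remaining 2 months: F = S·e^((r + u)·T), (r + u) = 0.0287 + 0.0140 = 0.0427
F = 6771 · e^(0.0427 × 2/12) = 6771 × 1.00714205 = 6819.3588
Value of long forward = (F − K)·e^(−rT) = (6819.3588 − 6847) · e^(−0.0287·2/12)
= -27.6412 × 0.99522809 = -27.51
Short position value = −(long value) = $27.51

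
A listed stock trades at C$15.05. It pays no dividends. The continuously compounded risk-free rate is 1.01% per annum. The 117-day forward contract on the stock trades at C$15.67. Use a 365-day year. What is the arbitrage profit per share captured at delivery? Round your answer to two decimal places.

Fair forward: F* = S·e^(carry·T), with carry = r = 0.0101
F* = 15.05 · e^(0.0101 × 117/365) = 15.05 · e^0.003238 = 15.05 × 1.003243 = C$15.0988
Market C$15.67 > fair C$15.0988: forward overpriced → cash-and-carry (buy spot, short the forward).
At maturity, profit = |F_mkt − F*| = |15.67 − 15.0988| = C$0.57 per share

C$0.57 per share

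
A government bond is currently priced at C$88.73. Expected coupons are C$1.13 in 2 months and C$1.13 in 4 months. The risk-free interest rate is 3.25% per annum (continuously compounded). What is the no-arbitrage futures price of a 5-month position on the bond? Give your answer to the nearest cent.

PV(coupons) I = 1.13·e^(−0.0325·2/12) + 1.13·e^(−0.0325·4/12)
I = 1.1239 + 1.1178 = 2.2417
F = (S − I)·e^(rT) = (88.73 − 2.2417) · e^(0.0325·5/12)
= 86.4883 · e^0.013542 = 86.4883 × 1.013634 = C$87.67

C$87.67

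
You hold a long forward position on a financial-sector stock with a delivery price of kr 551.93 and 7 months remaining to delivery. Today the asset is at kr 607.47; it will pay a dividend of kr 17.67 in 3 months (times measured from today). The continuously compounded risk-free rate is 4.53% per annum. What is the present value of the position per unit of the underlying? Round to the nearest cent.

kr 52.46

PV(remaining dividends) I = 17.67·e^(−0.0453·3/12) = 17.4710
Current forward F = (S − I)·e^(rT) = (607.47 − 17.4710)·e^(0.0453·7/12) = 589.9990 × 1.026777 = 605.7974
Value (long) = (F − K)·e^(−rT) = (605.7974 − 551.93) × 0.973921 = 52.4626
Value = kr 52.46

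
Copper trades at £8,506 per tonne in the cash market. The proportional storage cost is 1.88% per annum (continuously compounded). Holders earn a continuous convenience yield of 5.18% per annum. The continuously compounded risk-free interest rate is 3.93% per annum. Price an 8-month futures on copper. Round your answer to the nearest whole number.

Net carry = r + u − y = 0.0393 + 0.0188 − 0.0518 = 0.0063
F = S·e^((r+u−y)T) = 8506 · e^(0.0063 × 8/12) = 8506 · e^0.004200
= 8506 × 1.004209 = £8,542 per tonne

£8,542 per tonne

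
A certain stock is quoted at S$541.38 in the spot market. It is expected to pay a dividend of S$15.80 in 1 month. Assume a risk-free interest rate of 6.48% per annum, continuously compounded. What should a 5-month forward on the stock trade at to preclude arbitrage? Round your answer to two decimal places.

PV(dividends) I = 15.80·e^(−0.0648·1/12)
I = 15.7149
F = (S − I)·e^(rT) = (541.38 − 15.7149) · e^(0.0648·5/12)
= 525.6651 · e^0.027000 = 525.6651 × 1.027368 = S$540.05

S$540.05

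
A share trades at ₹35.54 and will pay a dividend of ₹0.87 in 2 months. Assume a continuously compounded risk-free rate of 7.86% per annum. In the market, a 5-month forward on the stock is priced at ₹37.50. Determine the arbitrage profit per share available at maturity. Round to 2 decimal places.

PV(dividends) I = 0.87·e^(−0.0786·2/12) = 0.8587
Fair forward F* = (S − I)·e^(rT) = (35.54 − 0.8587)·e^0.032750 = 34.6813 × 1.033292 = 35.8359
Market ₹37.50 > fair 35.8359: forward overpriced → cash-and-carry (borrow at r, buy the stock and collect the dividends, short the forward).
Profit at T = |F_mkt − F*| = |37.50 − 35.8359| = ₹1.66 per share

₹1.66 per share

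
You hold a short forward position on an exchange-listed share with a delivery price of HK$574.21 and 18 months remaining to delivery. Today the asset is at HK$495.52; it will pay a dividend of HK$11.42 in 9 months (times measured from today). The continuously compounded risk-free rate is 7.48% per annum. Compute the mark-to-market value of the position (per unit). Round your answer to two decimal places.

PV(remaining dividends) I = 11.42·e^(−0.0748·9/12) = 10.7970
Current forward F = (S − I)·e^(rT) = (495.52 − 10.7970)·e^(0.0748·18/12) = 484.7230 × 1.118737 = 542.2776
Value (long) = (F − K)·e^(−rT) = (542.2776 − 574.21) × 0.893865 = -28.5433
Short position value = −(long value) = HK$28.54

HK$28.54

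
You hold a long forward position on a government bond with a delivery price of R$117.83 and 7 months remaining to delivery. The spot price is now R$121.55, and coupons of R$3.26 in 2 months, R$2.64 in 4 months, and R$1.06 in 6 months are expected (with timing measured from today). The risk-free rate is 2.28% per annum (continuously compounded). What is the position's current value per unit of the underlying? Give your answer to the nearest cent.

PV(remaining coupons) I = 3.26·e^(−0.0228·2/12) + 2.64·e^(−0.0228·4/12) + 1.06·e^(−0.0228·6/12) = 6.9156
Current forward F = (S − I)·e^(rT) = (121.55 − 6.9156)·e^(0.0228·7/12) = 114.6344 × 1.013389 = 116.1692
Value (long) = (F − K)·e^(−rT) = (116.1692 − 117.83) × 0.986788 = -1.6389
Value = -R$1.64

-R$1.64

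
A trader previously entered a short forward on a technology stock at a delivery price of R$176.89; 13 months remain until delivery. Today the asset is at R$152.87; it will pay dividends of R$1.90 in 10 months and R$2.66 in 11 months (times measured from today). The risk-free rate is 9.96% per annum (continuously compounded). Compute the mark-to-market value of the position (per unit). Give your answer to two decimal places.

PV(remaining dividends) I = 1.90·e^(−0.0996·10/12) + 2.66·e^(−0.0996·11/12) = 4.1766
Current forward F = (S − I)·e^(rT) = (152.87 − 4.1766)·e^(0.0996·13/12) = 148.6934 × 1.113936 = 165.6349
Value (long) = (F − K)·e^(−rT) = (165.6349 − 176.89) × 0.897717 = -10.1039
Short position value = −(long value) = R$10.10

R$10.10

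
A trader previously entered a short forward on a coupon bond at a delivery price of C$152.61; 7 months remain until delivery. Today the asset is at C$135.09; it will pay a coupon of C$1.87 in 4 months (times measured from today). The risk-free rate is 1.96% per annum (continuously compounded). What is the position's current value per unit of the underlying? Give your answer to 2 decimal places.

PV(remaining coupons) I = 1.87·e^(−0.0196·4/12) = 1.8578
Current forward F = (S − I)·e^(rT) = (135.09 − 1.8578)·e^(0.0196·7/12) = 133.2322 × 1.011499 = 134.7642
Value (long) = (F − K)·e^(−rT) = (134.7642 − 152.61) × 0.988632 = -17.6429
Short position value = −(long value) = C$17.64

C$17.64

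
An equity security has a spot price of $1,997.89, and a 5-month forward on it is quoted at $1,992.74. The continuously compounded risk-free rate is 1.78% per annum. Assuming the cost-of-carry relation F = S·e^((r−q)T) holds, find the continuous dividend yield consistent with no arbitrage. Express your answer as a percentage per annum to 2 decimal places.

From F = S·e^((r−q)T): (r − q) = ln(F/S)/T
ln(1992.74/1997.89) = ln(0.997422) = -0.002581
(r − q) = -0.002581 / (5/12) = -0.006194
q = r − ln(F/S)/T = 0.0178 + 0.006194 = 0.023994
q = 2.40%

2.40%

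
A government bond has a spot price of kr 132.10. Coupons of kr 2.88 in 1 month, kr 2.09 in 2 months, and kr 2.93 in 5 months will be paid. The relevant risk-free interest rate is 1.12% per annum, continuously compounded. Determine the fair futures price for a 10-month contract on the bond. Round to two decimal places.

PV(coupons) I = 2.88·e^(−0.0112·1/12) + 2.09·e^(−0.0112·2/12) + 2.93·e^(−0.0112·5/12)
I = 2.8773 + 2.0861 + 2.9164 = 7.8798
F = (S − I)·e^(rT) = (132.10 − 7.8798) · e^(0.0112·10/12)
= 124.2202 · e^0.009333 = 124.2202 × 1.009377 = kr 125.39

kr 125.39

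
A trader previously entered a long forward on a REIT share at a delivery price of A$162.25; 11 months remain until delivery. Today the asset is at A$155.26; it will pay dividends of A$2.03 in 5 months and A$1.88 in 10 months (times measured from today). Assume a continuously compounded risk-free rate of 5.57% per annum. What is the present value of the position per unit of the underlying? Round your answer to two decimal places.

-A$2.69

PV(remaining dividends) I = 2.03·e^(−0.0557·5/12) + 1.88·e^(−0.0557·10/12) = 3.7782
Current forward F = (S − I)·e^(rT) = (155.26 − 3.7782)·e^(0.0557·11/12) = 151.4818 × 1.052384 = 159.4170
Value (long) = (F − K)·e^(−rT) = (159.4170 − 162.25) × 0.950223 = -2.6920
Value = -A$2.69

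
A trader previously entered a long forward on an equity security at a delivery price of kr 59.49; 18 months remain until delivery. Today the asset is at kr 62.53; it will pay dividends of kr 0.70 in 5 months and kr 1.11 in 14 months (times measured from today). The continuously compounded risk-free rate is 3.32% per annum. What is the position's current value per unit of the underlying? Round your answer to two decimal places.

kr 4.17

PV(remaining dividends) I = 0.70·e^(−0.0332·5/12) + 1.11·e^(−0.0332·14/12) = 1.7582
Current forward F = (S − I)·e^(rT) = (62.53 − 1.7582)·e^(0.0332·18/12) = 60.7718 × 1.051061 = 63.8749
Value (long) = (F − K)·e^(−rT) = (63.8749 − 59.49) × 0.951420 = 4.1719
Value = kr 4.17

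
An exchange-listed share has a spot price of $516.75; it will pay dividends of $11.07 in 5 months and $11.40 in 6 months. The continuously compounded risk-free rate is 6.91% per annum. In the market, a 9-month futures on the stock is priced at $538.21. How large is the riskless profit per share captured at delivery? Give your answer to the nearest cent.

$16.90 per share

PV(dividends) I = 11.07·e^(−0.0691·5/12) + 11.40·e^(−0.0691·6/12) = 21.7687
Fair futures F* = (S − I)·e^(rT) = (516.75 − 21.7687)·e^0.051825 = 494.9813 × 1.053191 = 521.3099
Market $538.21 > fair 521.3099: forward overpriced → cash-and-carry (borrow at r, buy the stock and collect the dividends, short the forward).
Profit at T = |F_mkt − F*| = |538.21 − 521.3099| = $16.90 per share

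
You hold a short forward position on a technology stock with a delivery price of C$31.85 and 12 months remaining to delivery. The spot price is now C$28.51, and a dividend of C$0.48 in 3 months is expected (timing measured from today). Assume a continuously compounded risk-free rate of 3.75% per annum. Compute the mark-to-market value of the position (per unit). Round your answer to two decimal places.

C$2.64

PV(remaining dividends) I = 0.48·e^(−0.0375·3/12) = 0.4755
Current forward F = (S − I)·e^(rT) = (28.51 − 0.4755)·e^(0.0375·12/12) = 28.0345 × 1.038212 = 29.1058
Value (long) = (F − K)·e^(−rT) = (29.1058 − 31.85) × 0.963194 = -2.6432
Short position value = −(long value) = C$2.64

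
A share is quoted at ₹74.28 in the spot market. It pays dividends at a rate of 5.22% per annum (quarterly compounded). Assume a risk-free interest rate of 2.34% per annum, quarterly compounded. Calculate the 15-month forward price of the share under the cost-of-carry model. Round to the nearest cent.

₹71.68

F = S · (1+r/4)^(4T) / (1+q/4)^(4T)
= 74.28 × 1.029594 / 1.066975 = 74.28 × 0.964965
F = ₹71.68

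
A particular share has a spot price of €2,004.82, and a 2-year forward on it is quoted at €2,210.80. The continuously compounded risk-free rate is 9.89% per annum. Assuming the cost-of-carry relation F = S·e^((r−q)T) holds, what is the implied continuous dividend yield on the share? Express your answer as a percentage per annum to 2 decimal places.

From F = S·e^((r−q)T): (r − q) = ln(F/S)/T
ln(2210.80/2004.82) = ln(1.102742) = 0.097800
(r − q) = 0.097800 / (2) = 0.048900
q = r − ln(F/S)/T = 0.0989 − 0.048900 = 0.050000
q = 5.00%

5.00%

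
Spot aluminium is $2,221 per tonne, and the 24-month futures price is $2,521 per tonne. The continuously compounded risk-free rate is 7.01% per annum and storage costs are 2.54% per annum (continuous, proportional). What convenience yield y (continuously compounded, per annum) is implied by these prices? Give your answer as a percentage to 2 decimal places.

3.22%

F = S·e^((r+u−y)T) ⇒ (r+u−y) = ln(F/S)/T
ln(2521/2221) = 0.126698; /T ⇒ 0.063349
y = r + u − ln(F/S)/T = 0.0701 + 0.0254 − 0.063349 = 0.032151
y = 3.22%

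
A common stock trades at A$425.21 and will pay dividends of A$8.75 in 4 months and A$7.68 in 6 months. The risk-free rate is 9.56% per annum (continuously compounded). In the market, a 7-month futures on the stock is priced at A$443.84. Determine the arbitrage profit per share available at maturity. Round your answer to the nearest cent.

PV(dividends) I = 8.75·e^(−0.0956·4/12) + 7.68·e^(−0.0956·6/12) = 15.7971
Fair futures F* = (S − I)·e^(rT) = (425.21 − 15.7971)·e^0.055767 = 409.4129 × 1.057351 = 432.8931
Market A$443.84 > fair 432.8931: forward overpriced → cash-and-carry (borrow at r, buy the stock and collect the dividends, short the forward).
Profit at T = |F_mkt − F*| = |443.84 − 432.8931| = A$10.95 per share

A$10.95 per share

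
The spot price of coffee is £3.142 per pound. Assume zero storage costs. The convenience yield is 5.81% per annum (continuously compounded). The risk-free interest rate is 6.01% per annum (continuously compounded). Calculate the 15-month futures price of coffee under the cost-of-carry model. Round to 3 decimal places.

£3.150 per pound

Net carry = r + u − y = 0.0601 + 0.0000 − 0.0581 = 0.0020
F = S·e^((r+u−y)T) = 3.142 · e^(0.0020 × 15/12) = 3.142 · e^0.002500
= 3.142 × 1.002503 = £3.150 per pound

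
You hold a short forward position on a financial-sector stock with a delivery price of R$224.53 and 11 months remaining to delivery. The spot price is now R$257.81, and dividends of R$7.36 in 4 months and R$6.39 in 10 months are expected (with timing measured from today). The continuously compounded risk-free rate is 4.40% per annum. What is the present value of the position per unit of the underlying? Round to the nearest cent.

PV(remaining dividends) I = 7.36·e^(−0.0440·4/12) + 6.39·e^(−0.0440·10/12) = 13.4128
Current forward F = (S − I)·e^(rT) = (257.81 − 13.4128)·e^(0.0440·11/12) = 244.3972 × 1.041158 = 254.4561
Value (long) = (F − K)·e^(−rT) = (254.4561 − 224.53) × 0.960469 = 28.7431
Short position value = −(long value) = -R$28.74

-R$28.74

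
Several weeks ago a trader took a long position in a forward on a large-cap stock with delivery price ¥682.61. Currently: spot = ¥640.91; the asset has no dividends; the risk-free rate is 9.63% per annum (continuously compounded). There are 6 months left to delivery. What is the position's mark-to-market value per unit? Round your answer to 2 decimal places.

Current fair forward for the remaining 6 months: F = S·e^(r·T), r = 0.0963
F = 640.91 · e^(0.0963 × 6/12) = 640.91 × 1.049328 = 672.5248
Value of long forward = (F − K)·e^(−rT) = (672.5248 − 682.61) · e^(−0.0963·6/12)
= -10.0852 × 0.952991 = -9.61

-¥9.61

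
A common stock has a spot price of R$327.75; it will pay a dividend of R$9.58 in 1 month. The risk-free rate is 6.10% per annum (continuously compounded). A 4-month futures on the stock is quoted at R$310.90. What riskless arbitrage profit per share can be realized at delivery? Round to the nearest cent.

R$13.86 per share

PV(dividends) I = 9.58·e^(−0.0610·1/12) = 9.5314
Fair futures F* = (S − I)·e^(rT) = (327.75 − 9.5314)·e^0.020333 = 318.2186 × 1.020541 = 324.7551
Market R$310.90 < fair 324.7551: forward underpriced → reverse cash-and-carry (short the stock, invest proceeds at r, pay the dividends, go long the forward).
Profit at T = |F_mkt − F*| = |310.90 − 324.7551| = R$13.86 per share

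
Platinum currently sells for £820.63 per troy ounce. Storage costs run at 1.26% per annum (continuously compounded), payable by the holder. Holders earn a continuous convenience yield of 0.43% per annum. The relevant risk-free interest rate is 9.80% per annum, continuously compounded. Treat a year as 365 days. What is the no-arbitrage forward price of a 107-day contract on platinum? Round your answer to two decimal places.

Net carry = r + u − y = 0.0980 + 0.0126 − 0.0043 = 0.1063
F = S·e^((r+u−y)T) = 820.63 · e^(0.1063 × 107/365) = 820.63 · e^0.031162
= 820.63 × 1.031653 = £846.61 per troy ounce

£846.61 per troy ounce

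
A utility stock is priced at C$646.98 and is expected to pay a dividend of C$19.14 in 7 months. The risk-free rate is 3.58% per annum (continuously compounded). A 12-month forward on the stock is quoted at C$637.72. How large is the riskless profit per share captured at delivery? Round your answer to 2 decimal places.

C$13.41 per share

PV(dividends) I = 19.14·e^(−0.0358·7/12) = 18.7444
Fair forward F* = (S − I)·e^(rT) = (646.98 − 18.7444)·e^0.035800 = 628.2356 × 1.036449 = 651.1342
Market C$637.72 < fair 651.1342: forward underpriced → reverse cash-and-carry (short the stock, invest proceeds at r, pay the dividends, go long the forward).
Profit at T = |F_mkt − F*| = |637.72 − 651.1342| = C$13.41 per share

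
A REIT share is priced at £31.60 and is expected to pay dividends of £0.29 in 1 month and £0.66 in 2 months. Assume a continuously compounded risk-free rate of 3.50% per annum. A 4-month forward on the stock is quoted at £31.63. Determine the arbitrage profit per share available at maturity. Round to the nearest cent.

PV(dividends) I = 0.29·e^(−0.0350·1/12) + 0.66·e^(−0.0350·2/12) = 0.9453
Fair forward F* = (S − I)·e^(rT) = (31.60 − 0.9453)·e^0.011667 = 30.6547 × 1.011735 = 31.0144
Market £31.63 > fair 31.0144: forward overpriced → cash-and-carry (borrow at r, buy the stock and collect the dividends, short the forward).
Profit at T = |F_mkt − F*| = |31.63 − 31.0144| = £0.62 per share

£0.62 per share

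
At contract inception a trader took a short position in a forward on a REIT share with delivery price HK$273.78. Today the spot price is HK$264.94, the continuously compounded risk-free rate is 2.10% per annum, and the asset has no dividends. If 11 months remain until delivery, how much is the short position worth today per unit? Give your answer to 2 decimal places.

Current fair forward for the remaining 11 months: F = S·e^(r·T), r = 0.0210
F = 264.94 · e^(0.0210 × 11/12) = 264.94 × 1.019436 = 270.0894
Value of long forward = (F − K)·e^(−rT) = (270.0894 − 273.78) · e^(−0.0210·11/12)
= -3.6906 × 0.980934 = -3.62
Short position value = −(long value) = HK$3.62

HK$3.62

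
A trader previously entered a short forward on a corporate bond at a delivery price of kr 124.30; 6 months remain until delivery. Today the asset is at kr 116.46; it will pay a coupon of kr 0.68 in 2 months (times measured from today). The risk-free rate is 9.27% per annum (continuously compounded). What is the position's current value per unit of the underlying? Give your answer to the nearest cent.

PV(remaining coupons) I = 0.68·e^(−0.0927·2/12) = 0.6696
Current forward F = (S − I)·e^(rT) = (116.46 − 0.6696)·e^(0.0927·6/12) = 115.7904 × 1.047441 = 121.2836
Value (long) = (F − K)·e^(−rT) = (121.2836 − 124.30) × 0.954708 = -2.8798
Short position value = −(long value) = kr 2.88

kr 2.88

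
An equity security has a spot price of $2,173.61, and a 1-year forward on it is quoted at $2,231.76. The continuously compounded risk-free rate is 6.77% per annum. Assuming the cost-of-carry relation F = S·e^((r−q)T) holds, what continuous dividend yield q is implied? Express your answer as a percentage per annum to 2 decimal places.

From F = S·e^((r−q)T): (r − q) = ln(F/S)/T
ln(2231.76/2173.61) = ln(1.026753) = 0.026401
(r − q) = 0.026401 / (1) = 0.026401
q = r − ln(F/S)/T = 0.0677 − 0.026401 = 0.041299
q = 4.13%

4.13%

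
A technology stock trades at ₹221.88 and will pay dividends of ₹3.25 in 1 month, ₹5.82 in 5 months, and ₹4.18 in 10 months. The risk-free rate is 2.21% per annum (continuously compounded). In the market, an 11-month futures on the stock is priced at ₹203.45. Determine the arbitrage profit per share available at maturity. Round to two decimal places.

PV(dividends) I = 3.25·e^(−0.0221·1/12) + 5.82·e^(−0.0221·5/12) + 4.18·e^(−0.0221·10/12) = 13.1144
Fair futures F* = (S − I)·e^(rT) = (221.88 − 13.1144)·e^0.020258 = 208.7656 × 1.020465 = 213.0380
Market ₹203.45 < fair 213.0380: forward underpriced → reverse cash-and-carry (short the stock, invest proceeds at r, pay the dividends, go long the forward).
Profit at T = |F_mkt − F*| = |203.45 − 213.0380| = ₹9.59 per share

₹9.59 per share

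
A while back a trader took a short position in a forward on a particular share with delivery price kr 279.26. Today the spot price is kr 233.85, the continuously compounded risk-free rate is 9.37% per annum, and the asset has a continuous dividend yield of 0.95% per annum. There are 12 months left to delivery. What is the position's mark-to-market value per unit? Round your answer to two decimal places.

Current fair forward for the remaining 12 months: F = S·e^((r − q)·T), (r − q) = 0.0937 − 0.0095 = 0.0842
F = 233.85 · e^(0.0842 × 12/12) = 233.85 × 1.087846 = 254.3928
Value of long forward = (F − K)·e^(−rT) = (254.3928 − 279.26) · e^(−0.0937·12/12)
= -24.8672 × 0.910556 = -22.64
Short position value = −(long value) = kr 22.64

kr 22.64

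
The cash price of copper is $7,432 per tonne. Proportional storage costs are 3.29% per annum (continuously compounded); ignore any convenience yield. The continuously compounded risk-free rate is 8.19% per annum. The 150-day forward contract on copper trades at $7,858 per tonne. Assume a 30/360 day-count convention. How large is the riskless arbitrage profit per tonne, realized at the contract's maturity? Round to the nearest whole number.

$62 per tonne

Fair forward: F* = S·e^(carry·T), with carry = (r + u) = 0.0819 + 0.0329 = 0.1148
F* = 7432 · e^(0.1148 × 150/360) = 7432 · e^0.047833 = 7432 × 1.048995 = $7796.1308
Market $7858 > fair $7796.1308: forward overpriced → cash-and-carry (buy spot, short the forward).
At maturity, profit = |F_mkt − F*| = |7858 − 7796.1308| = $62 per tonne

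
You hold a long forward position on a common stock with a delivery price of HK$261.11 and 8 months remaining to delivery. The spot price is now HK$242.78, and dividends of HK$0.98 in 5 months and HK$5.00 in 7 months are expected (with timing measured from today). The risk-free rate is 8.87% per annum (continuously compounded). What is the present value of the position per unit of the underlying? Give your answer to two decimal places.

-HK$9.03

PV(remaining dividends) I = 0.98·e^(−0.0887·5/12) + 5.00·e^(−0.0887·7/12) = 5.6923
Current forward F = (S − I)·e^(rT) = (242.78 − 5.6923)·e^(0.0887·8/12) = 237.0877 × 1.060917 = 251.5304
Value (long) = (F − K)·e^(−rT) = (251.5304 − 261.11) × 0.942581 = -9.0295
Value = -HK$9.03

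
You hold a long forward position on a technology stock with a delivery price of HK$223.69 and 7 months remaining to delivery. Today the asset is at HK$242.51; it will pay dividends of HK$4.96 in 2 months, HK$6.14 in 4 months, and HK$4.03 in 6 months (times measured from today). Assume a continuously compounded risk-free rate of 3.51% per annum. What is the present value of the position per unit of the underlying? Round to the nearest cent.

HK$8.39

PV(remaining dividends) I = 4.96·e^(−0.0351·2/12) + 6.14·e^(−0.0351·4/12) + 4.03·e^(−0.0351·6/12) = 14.9595
Current forward F = (S − I)·e^(rT) = (242.51 − 14.9595)·e^(0.0351·7/12) = 227.5505 × 1.020686 = 232.2576
Value (long) = (F − K)·e^(−rT) = (232.2576 − 223.69) × 0.979733 = 8.3940
Value = HK$8.39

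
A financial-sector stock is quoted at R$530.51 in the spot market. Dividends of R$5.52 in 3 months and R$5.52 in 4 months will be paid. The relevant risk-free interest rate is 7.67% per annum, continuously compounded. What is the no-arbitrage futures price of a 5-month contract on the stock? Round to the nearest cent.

PV(dividends) I = 5.52·e^(−0.0767·3/12) + 5.52·e^(−0.0767·4/12)
I = 5.4152 + 5.3807 = 10.7959
F = (S − I)·e^(rT) = (530.51 − 10.7959) · e^(0.0767·5/12)
= 519.7141 · e^0.031958 = 519.7141 × 1.032474 = R$536.59

R$536.59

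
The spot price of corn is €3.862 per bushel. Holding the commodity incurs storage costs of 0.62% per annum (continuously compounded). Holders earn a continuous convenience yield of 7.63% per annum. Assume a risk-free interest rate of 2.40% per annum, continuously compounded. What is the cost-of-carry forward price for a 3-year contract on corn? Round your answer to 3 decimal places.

€3.363 per bushel

Net carry = r + u − y = 0.0240 + 0.0062 − 0.0763 = -0.0461
F = S·e^((r+u−y)T) = 3.862 · e^(-0.0461 × 3) = 3.862 · e^-0.138300
= 3.862 × 0.870837 = €3.363 per bushel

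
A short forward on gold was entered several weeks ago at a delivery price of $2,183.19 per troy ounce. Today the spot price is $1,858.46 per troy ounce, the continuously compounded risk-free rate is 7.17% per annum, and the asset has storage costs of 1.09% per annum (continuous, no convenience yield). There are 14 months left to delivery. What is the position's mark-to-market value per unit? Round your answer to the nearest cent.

$125.75 per troy ounce

Current fair forward for the remaining 14 months: F = S·e^((r + u)·T), (r + u) = 0.0717 + 0.0109 = 0.0826
F = 1858.46 · e^(0.0826 × 14/12) = 1858.46 × 1.10116275 = 2046.4669
Value of long forward = (F − K)·e^(−rT) = (2046.4669 − 2183.19) · e^(−0.0717·14/12)
= -136.7231 × 0.91975311 = -125.75
Short position value = −(long value) = $125.75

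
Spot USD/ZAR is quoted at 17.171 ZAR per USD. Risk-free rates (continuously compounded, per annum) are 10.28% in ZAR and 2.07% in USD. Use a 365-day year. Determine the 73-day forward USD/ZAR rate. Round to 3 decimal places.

17.455

F = S·e^((r_ZAR − r_USD)T) = 17.171 · e^((0.1028 − 0.0207) × 73/365)
= 17.171 · e^0.016420 = 17.171 × 1.016556
F = 17.455 ZAR per USD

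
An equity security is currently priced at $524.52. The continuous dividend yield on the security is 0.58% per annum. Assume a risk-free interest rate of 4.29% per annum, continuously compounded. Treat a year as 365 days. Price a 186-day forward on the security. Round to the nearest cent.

$534.53

F = S·e^((r − q)T) = 524.52 · e^((0.0429 − 0.0058) × 186/365)
= 524.52 · e^0.018906 = 524.52 × 1.019086
F = $534.53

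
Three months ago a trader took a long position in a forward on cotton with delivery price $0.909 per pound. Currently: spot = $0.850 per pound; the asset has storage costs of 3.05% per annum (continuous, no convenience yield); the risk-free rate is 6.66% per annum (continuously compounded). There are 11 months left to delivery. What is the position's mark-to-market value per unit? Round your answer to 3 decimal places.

$0.019 per pound

Current fair forward for the remaining 11 months: F = S·e^((r + u)·T), (r + u) = 0.0666 + 0.0305 = 0.0971
F = 0.850 · e^(0.0971 × 11/12) = 0.850 × 1.093090 = 0.9291
Value of long forward = (F − K)·e^(−rT) = (0.9291 − 0.909) · e^(−0.0666·11/12)
= 0.0201 × 0.940776 = 0.019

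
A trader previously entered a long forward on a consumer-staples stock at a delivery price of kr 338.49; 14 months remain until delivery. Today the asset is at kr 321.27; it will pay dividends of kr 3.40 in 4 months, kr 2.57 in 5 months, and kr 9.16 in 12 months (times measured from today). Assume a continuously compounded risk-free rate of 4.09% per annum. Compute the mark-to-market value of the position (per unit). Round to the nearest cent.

-kr 16.12

PV(remaining dividends) I = 3.40·e^(−0.0409·4/12) + 2.57·e^(−0.0409·5/12) + 9.16·e^(−0.0409·12/12) = 14.6734
Current forward F = (S − I)·e^(rT) = (321.27 − 14.6734)·e^(0.0409·14/12) = 306.5966 × 1.048873 = 321.5809
Value (long) = (F − K)·e^(−rT) = (321.5809 − 338.49) × 0.953404 = -16.1212
Value = -kr 16.12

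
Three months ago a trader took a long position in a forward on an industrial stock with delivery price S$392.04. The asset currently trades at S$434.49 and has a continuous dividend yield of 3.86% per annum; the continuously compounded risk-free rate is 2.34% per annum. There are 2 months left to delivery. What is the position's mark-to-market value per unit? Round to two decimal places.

Current fair forward for the remaining 2 months: F = S·e^((r − q)·T), (r − q) = 0.0234 − 0.0386 = -0.0152
F = 434.49 · e^(-0.0152 × 2/12) = 434.49 × 0.997470 = 433.3907
Value of long forward = (F − K)·e^(−rT) = (433.3907 − 392.04) · e^(−0.0234·2/12)
= 41.3507 × 0.996108 = 41.19

S$41.19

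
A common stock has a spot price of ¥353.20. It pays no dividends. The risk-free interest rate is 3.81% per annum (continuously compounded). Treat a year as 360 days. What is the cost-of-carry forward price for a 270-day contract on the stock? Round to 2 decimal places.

F = S·e^(rT) = 353.20 · e^(0.0381 × 270/360)
= 353.20 · e^0.028575 = 353.20 × 1.028987
F = ¥363.44

¥363.44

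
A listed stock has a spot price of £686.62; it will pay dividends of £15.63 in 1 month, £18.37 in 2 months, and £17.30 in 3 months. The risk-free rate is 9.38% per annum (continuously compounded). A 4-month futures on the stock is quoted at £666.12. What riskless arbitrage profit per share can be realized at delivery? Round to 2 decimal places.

PV(dividends) I = 15.63·e^(−0.0938·1/12) + 18.37·e^(−0.0938·2/12) + 17.30·e^(−0.0938·3/12) = 50.4924
Fair futures F* = (S − I)·e^(rT) = (686.62 − 50.4924)·e^0.031267 = 636.1276 × 1.031761 = 656.3316
Market £666.12 > fair 656.3316: forward overpriced → cash-and-carry (borrow at r, buy the stock and collect the dividends, short the forward).
Profit at T = |F_mkt − F*| = |666.12 − 656.3316| = £9.79 per share

£9.79 per share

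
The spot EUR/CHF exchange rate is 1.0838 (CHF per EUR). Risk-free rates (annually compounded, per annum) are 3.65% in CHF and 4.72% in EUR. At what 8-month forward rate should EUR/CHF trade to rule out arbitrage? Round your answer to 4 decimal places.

1.0764

By covered interest parity, F = S · (1+r_CHF)^T / (1+r_EUR)^T
= 1.0838 × 1.024188 / 1.031224 = 1.0838 × 0.993177
F = 1.0764 CHF per EUR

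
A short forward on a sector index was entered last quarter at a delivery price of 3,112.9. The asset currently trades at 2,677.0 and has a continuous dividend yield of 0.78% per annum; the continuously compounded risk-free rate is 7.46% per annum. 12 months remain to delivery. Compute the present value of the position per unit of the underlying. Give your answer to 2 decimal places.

Current fair forward for the remaining 12 months: F = S·e^((r − q)·T), (r − q) = 0.0746 − 0.0078 = 0.0668
F = 2677.0 · e^(0.0668 × 12/12) = 2677.0 × 1.06908164 = 2861.9316
Value of long forward = (F − K)·e^(−rT) = (2861.9316 − 3112.9) · e^(−0.0746·12/12)
= -250.9684 × 0.92811466 = -232.93
Short position value = −(long value) = 232.93

232.93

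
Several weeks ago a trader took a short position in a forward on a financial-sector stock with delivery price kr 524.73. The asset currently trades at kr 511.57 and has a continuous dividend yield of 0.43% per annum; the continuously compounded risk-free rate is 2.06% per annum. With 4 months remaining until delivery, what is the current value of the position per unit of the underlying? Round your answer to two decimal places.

kr 10.30

Current fair forward for the remaining 4 months: F = S·e^((r − q)·T), (r − q) = 0.0206 − 0.0043 = 0.0163
F = 511.57 · e^(0.0163 × 4/12) = 511.57 × 1.005448 = 514.3570
Value of long forward = (F − K)·e^(−rT) = (514.3570 − 524.73) · e^(−0.0206·4/12)
= -10.3730 × 0.993157 = -10.30
Short position value = −(long value) = kr 10.30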